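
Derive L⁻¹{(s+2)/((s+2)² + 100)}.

Using frequency shift: L⁻¹{(s-a)/((s-a)² + b²)} = e^(at)cos(bt). Here a=-2, b=10

Final answer: e^(-2t)·cos(10t)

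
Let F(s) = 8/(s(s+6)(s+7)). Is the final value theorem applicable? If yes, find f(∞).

Poles of sF(s) = 8/((s+6)(s+7)) are at s = -6 and s = -7, both in the left half-plane. Theorem applies. f(∞) = lim_{s→0} sF(s) = 8/(6·7) = 4/21

Final answer: 4/21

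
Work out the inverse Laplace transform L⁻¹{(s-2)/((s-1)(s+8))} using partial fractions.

Using partial fractions, f(t) = (-e^t + 10e^(-8t))/9

Final answer: (-e^t + 10e^(-8t))/9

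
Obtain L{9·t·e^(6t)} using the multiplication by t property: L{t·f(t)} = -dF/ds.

Using L{t^n·e^(at)} = n!/(s-a)^(n+1), L{t·e^(6t)} = 1/(s-6)^2, so L{9·t·e^(6t)} = 9·1/(s-6)^2 = 9/(s-6)^2

Final answer: 9/(s-6)^2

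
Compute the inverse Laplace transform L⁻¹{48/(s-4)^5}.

L⁻¹{n!/(s-a)^(n+1)} = t^n·e^(at) with n=4, a=4. So L⁻¹{24/(s-4)^5} = t^4·e^(4t), and L⁻¹{48/(s-4)^5} = (48/24)·t^4·e^(4t) = 2·t^4·e^(4t)

Final answer: 2·t^4·e^(4t)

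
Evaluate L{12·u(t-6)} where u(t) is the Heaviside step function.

L{u(t-a)} = e^(-as)/s. Here a=6, so L{u(t-6)} = e^(-6s)/s, and L{12·u(t-6)} = 12·e^(-6s)/s

Final answer: 12·e^(-6s)/s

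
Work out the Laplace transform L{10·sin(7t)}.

L{sin(ωt)} = ω/(s² + ω²), so L{sin(7t)} = 7/(s² + 49). Then L{10·sin(7t)} = 10·7/(s² + 49) = 70/(s² + 49)

Final answer: 70/(s² + 49)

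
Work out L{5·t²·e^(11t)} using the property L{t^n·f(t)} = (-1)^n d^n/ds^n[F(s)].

L{e^(11t)} = 1/(s-11). d/ds[1/(s-11)] = -1/(s-11)². d²/ds²[1/(s-11)] = 2/(s-11)³. So L{t²·e^(11t)} = (-1)² · 2/(s-11)³ = 2/(s-11)³. Then L{5·t²·e^(11t)} = 5·2/(s-11)³ = 10/(s-11)³

Final answer: 10/(s-11)³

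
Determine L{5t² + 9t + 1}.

L{5t² + 9t + 1} = 5·2/s³ + 9/s² + 1/s = 10/s³ + 9/s² + 1/s

Final answer: 10/s³ + 9/s² + 1/s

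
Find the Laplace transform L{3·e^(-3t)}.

L{e^(at)} = 1/(s-a), so L{e^(-3t)} = 1/(s+3). Then L{3·e^(-3t)} = 3/(s+3)

Final answer: 3/(s+3)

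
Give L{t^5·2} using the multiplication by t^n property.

L{2} = 2/s. d^1/ds^1[1/s] = -1/s². d^2/ds^2[1/s] = 2/s^3. d^3/ds^3[1/s] = -6/s^4. d^4/ds^4[1/s] = 24/s^5. d^5/ds^5[1/s] = -120/s^6. So L{t^5} = (-1)^{5}·-120/s^6 = 120/s^6. Then L{t^5·2} = 2·120/s^6 = 240/s^6

Final answer: 240/s^6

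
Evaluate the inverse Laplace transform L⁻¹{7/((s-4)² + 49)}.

Using frequency shift, L⁻¹{7/((s-4)² + 49)} = e^(4t)·sin(7t)

Final answer: e^(4t)·sin(7t)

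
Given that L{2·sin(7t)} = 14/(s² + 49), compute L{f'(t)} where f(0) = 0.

L{f'(t)} = s·F(s) - f(0) = s·14/(s² + 49) - 0 = 14s/(s² + 49)

Final answer: 14s/(s² + 49)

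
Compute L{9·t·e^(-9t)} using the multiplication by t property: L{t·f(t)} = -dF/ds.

Using L{t^n·e^(at)} = n!/(s-a)^(n+1), L{t·e^(-9t)} = 1/(s+9)^2, so L{9·t·e^(-9t)} = 9·1/(s+9)^2 = 9/(s+9)^2

Final answer: 9/(s+9)^2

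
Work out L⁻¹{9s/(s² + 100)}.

This is the form c·s/(s² + a²) with a = 10, c = 9. L⁻¹ = 9·cos(10t)

Final answer: 9·cos(10t)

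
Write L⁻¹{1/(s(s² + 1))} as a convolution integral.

1/(s(s² + 1)) = (1/s)·(1/(s² + 1)) = L{1}·L{sin(t)}. So f(t) = 1*(sin(t)) = ∫₀ᵗ sin(τ) dτ

Final answer: ∫₀ᵗ sin(τ) dτ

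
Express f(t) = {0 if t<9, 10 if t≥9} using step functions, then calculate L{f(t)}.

f(t) = 10·u(t-9). L{u(t-9)} = e^(-9s)/s, so L{f(t)} = 10·e^(-9s)/s

Final answer: 10·e^(-9s)/s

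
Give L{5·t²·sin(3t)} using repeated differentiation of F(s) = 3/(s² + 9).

F(s) = 3/(s² + 9). F'(s) = -6s/(s² + 9)². F''(s) = -6(9 - 3s²)/(s² + 9)³ = (18s² - 54)/(s² + 9)³. So L{t²·sin(3t)} = (-1)² F''(s) = (18s² - 54)/(s² + 9)³. Then L{5·t²·sin(3t)} = 5·(18s² - 54)/(s² + 9)³ = (90s² - 270)/(s² + 9)³

Final answer: (90s² - 270)/(s² + 9)³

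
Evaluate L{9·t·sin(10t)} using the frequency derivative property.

L{sin(10t)} = 10/(s² + 100). By L{t·f(t)} = -F'(s): -d/ds[10/(s² + 100)] = -(10)·(-2s)/(s² + 100)² = 20s/(s² + 100)². Then L{9·t·sin(10t)} = 9·20s/(s² + 100)² = 180s/(s² + 100)²

Final answer: 180s/(s² + 100)²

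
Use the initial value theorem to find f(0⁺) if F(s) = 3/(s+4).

f(0⁺) = lim_{s→∞} s·3/(s+4) = lim_{s→∞} 3s/(s+4) = 3

Final answer: 3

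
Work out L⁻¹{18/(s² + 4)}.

This is the form c·a/(s² + a²) with a = 2, c = 9. L⁻¹ = 9·sin(2t)

Final answer: 9·sin(2t)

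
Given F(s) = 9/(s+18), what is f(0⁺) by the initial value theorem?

f(0⁺) = lim_{s→∞} s·9/(s+18) = lim_{s→∞} 9s/(s+18) = 9

Final answer: 9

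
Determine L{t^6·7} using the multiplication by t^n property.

L{7} = 7/s. d^1/ds^1[1/s] = -1/s². d^2/ds^2[1/s] = 2/s^3. d^3/ds^3[1/s] = -6/s^4. d^4/ds^4[1/s] = 24/s^5. d^5/ds^5[1/s] = -120/s^6. d^6/ds^6[1/s] = 720/s^7. So L{t^6} = (-1)^{6}·720/s^7 = 720/s^7. Then L{t^6·7} = 7·720/s^7 = 5040/s^7

Final answer: 5040/s^7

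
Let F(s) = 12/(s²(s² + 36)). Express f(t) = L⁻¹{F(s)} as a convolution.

12/(s²(s² + 36)) = (1/s²)·(12/(s² + 36)) = L{t}·L{2·sin(6t)}. So f(t) = t*(2·sin(6t)) = ∫₀ᵗ 2τ·sin(6(t-τ)) dτ

Final answer: ∫₀ᵗ 2τ·sin(6(t-τ)) dτ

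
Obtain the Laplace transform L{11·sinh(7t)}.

L{sinh(ωt)} = ω/(s² - ω²), so L{sinh(7t)} = 7/(s² - 49). Then L{11·sinh(7t)} = 11·7/(s² - 49) = 77/(s² - 49)

Final answer: 77/(s² - 49)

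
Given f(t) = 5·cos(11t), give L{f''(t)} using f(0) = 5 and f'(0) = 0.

F(s) = 5s/(s² + 121). L{f''(t)} = s²F(s) - sf(0) - f'(0) = 5s³/(s² + 121) - 5s = (5s³ - 5s(s² + 121))/(s² + 121) = -605s/(s² + 121)

Final answer: -605s/(s² + 121)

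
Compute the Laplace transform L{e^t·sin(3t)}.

L{e^(at)·sin(ωt)} = ω/((s-a)² + ω²), so L{e^t·sin(3t)} = 3/((s-1)² + 9)

Final answer: 3/((s-1)² + 9)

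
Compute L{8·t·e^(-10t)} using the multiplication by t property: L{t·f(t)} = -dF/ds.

Using L{t^n·e^(at)} = n!/(s-a)^(n+1), L{t·e^(-10t)} = 1/(s+10)^2, so L{8·t·e^(-10t)} = 8·1/(s+10)^2 = 8/(s+10)^2

Final answer: 8/(s+10)^2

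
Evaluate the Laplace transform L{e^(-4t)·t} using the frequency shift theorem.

L{e^(at)·t^n} = n!/(s-a)^(n+1), so L{e^(-4t)·t} = 1/(s+4)^2

Final answer: 1/(s+4)^2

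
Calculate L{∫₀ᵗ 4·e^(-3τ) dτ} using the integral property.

L{∫₀ᵗ f(τ)dτ} = F(s)/s with F(s) = 4/(s+3), so L{∫₀ᵗ 4·e^(-3τ) dτ} = 4/(s(s+3))

Final answer: 4/(s(s+3))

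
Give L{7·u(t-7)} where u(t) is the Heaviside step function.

L{u(t-a)} = e^(-as)/s. Here a=7, so L{u(t-7)} = e^(-7s)/s, and L{7·u(t-7)} = 7·e^(-7s)/s

Final answer: 7·e^(-7s)/s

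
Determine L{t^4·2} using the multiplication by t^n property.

L{2} = 2/s. d^1/ds^1[1/s] = -1/s². d^2/ds^2[1/s] = 2/s^3. d^3/ds^3[1/s] = -6/s^4. d^4/ds^4[1/s] = 24/s^5. So L{t^4} = (-1)^{4}·24/s^5 = 24/s^5. Then L{t^4·2} = 2·24/s^5 = 48/s^5

Final answer: 48/s^5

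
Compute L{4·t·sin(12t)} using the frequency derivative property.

L{sin(12t)} = 12/(s² + 144). By L{t·f(t)} = -F'(s): -d/ds[12/(s² + 144)] = -(12)·(-2s)/(s² + 144)² = 24s/(s² + 144)². Then L{4·t·sin(12t)} = 4·24s/(s² + 144)² = 96s/(s² + 144)²

Final answer: 96s/(s² + 144)²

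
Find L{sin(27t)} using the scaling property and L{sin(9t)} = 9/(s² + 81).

Using L{f(at)} = (1/a)F(s/a) with a=3: L{sin(27t)} = (1/3) · 9/((s/3)² + 81) = (1/3) · 9·9/(s² + 729) = 27/(s² + 729)

Final answer: 27/(s² + 729)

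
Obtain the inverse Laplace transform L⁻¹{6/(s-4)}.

L⁻¹{1/(s-a)} = e^(at), so L⁻¹{1/(s-4)} = e^(4t), and L⁻¹{6/(s-4)} = 6·e^(4t)

Final answer: 6·e^(4t)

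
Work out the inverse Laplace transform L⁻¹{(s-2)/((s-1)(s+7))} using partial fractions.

Using partial fractions, f(t) = (-e^t + 9e^(-7t))/8

Final answer: (-e^t + 9e^(-7t))/8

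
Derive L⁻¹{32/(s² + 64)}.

This is the form c·a/(s² + a²) with a = 8, c = 4. L⁻¹ = 4·sin(8t)

Final answer: 4·sin(8t)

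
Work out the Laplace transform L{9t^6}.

L{9t^6} = 9 · L{t^6} = 9 · 720/s^7 = 6480/s^7

Final answer: 6480/s^7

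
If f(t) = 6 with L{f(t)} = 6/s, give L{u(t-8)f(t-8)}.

Time shift theorem: L{u(t-a)f(t-a)} = e^(-as)F(s). Here a=8, F(s) = 6/s, so L{u(t-8)f(t-8)} = e^(-8s)·6/s

Final answer: e^(-8s)·6/s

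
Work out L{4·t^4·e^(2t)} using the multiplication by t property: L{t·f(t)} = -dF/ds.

Using L{t^n·e^(at)} = n!/(s-a)^(n+1), L{t^4·e^(2t)} = 24/(s-2)^5, so L{4·t^4·e^(2t)} = 4·24/(s-2)^5 = 96/(s-2)^5

Final answer: 96/(s-2)^5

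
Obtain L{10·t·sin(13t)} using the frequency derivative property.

L{sin(13t)} = 13/(s² + 169). By L{t·f(t)} = -F'(s): -d/ds[13/(s² + 169)] = -(13)·(-2s)/(s² + 169)² = 26s/(s² + 169)². Then L{10·t·sin(13t)} = 10·26s/(s² + 169)² = 260s/(s² + 169)²

Final answer: 260s/(s² + 169)²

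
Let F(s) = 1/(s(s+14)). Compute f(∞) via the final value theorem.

f(∞) = lim_{s→0} s·1/(s(s+14)) = lim_{s→0} 1/(s+14) = 1/14 = 1/14

Final answer: 1/14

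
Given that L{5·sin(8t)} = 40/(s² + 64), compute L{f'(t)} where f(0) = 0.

L{f'(t)} = s·F(s) - f(0) = s·40/(s² + 64) - 0 = 40s/(s² + 64)

Final answer: 40s/(s² + 64)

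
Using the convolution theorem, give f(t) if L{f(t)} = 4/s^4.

4/s^4 = (4/s)·(1/s^3) = L{4}·L{t^2/2}. By convolution, f(t) = 4*t^2/2 = ∫₀ᵗ 4·τ^2/2 dτ = 4·t^3/6

Final answer: 4·t^3/6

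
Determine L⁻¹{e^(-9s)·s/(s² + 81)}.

L⁻¹{s/(s² + 81)} = cos(9t). By the time shift theorem, L⁻¹{e^(-as)F(s)} = u(t-a)f(t-a) with a=9, so L⁻¹{e^(-9s)·s/(s² + 81)} = u(t-9)·cos(9(t-9))

Final answer: u(t-9)·cos(9(t-9))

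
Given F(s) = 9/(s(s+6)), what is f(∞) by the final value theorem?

f(∞) = lim_{s→0} s·9/(s(s+6)) = lim_{s→0} 9/(s+6) = 9/6 = 3/2

Final answer: 3/2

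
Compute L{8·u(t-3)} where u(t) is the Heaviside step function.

L{u(t-a)} = e^(-as)/s. Here a=3, so L{u(t-3)} = e^(-3s)/s, and L{8·u(t-3)} = 8·e^(-3s)/s

Final answer: 8·e^(-3s)/s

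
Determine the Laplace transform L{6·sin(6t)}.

L{sin(ωt)} = ω/(s² + ω²), so L{sin(6t)} = 6/(s² + 36). Then L{6·sin(6t)} = 6·6/(s² + 36) = 36/(s² + 36)

Final answer: 36/(s² + 36)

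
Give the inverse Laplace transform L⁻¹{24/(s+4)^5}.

L⁻¹{n!/(s-a)^(n+1)} = t^n·e^(at), so L⁻¹{24/(s+4)^5} = t^4·e^(-4t)

Final answer: t^4·e^(-4t)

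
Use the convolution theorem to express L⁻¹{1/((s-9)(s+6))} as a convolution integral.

1/((s-9)(s+6)) = (1/(s-9))·(1/(s+6)) = L{e^(9t)}·L{e^(-6t)}. So f(t) = e^(9t)*e^(-6t) = ∫₀ᵗ e^(9τ)·e^(-6(t-τ)) dτ

Final answer: ∫₀ᵗ e^(9τ)·e^(-6(t-τ)) dτ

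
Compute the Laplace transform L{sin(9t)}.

L{sin(ωt)} = ω/(s² + ω²), so L{sin(9t)} = 9/(s² + 81)

Final answer: 9/(s² + 81)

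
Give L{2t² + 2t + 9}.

L{2t² + 2t + 9} = 2·2/s³ + 2/s² + 9/s = 4/s³ + 2/s² + 9/s

Final answer: 4/s³ + 2/s² + 9/s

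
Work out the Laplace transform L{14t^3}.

L{14t^3} = 14 · L{t^3} = 14 · 6/s^4 = 84/s^4

Final answer: 84/s^4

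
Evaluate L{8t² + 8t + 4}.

L{8t² + 8t + 4} = 8·2/s³ + 8/s² + 4/s = 16/s³ + 8/s² + 4/s

Final answer: 16/s³ + 8/s² + 4/s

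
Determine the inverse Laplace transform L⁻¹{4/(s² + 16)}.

L⁻¹{4/(s² + 16)} = sin(4t)

Final answer: sin(4t)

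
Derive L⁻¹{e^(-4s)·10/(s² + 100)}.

L⁻¹{10/(s² + 100)} = sin(10t). By the time shift theorem, L⁻¹{e^(-as)F(s)} = u(t-a)f(t-a) with a=4, so L⁻¹{e^(-4s)·10/(s² + 100)} = u(t-4)·sin(10(t-4))

Final answer: u(t-4)·sin(10(t-4))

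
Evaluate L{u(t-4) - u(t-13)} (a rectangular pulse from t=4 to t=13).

L{u(t-a)} = e^(-as)/s. L{u(t-4) - u(t-13)} = (e^(-4s) - e^(-13s))/s

Final answer: (e^(-4s) - e^(-13s))/s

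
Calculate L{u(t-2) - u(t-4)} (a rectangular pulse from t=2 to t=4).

L{u(t-a)} = e^(-as)/s. L{u(t-2) - u(t-4)} = (e^(-2s) - e^(-4s))/s

Final answer: (e^(-2s) - e^(-4s))/s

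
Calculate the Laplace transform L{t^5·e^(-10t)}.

L{t^n·e^(at)} = n!/(s-a)^(n+1), so L{t^5·e^(-10t)} = 120/(s+10)^6

Final answer: 120/(s+10)^6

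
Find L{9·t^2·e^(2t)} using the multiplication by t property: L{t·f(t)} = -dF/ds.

Using L{t^n·e^(at)} = n!/(s-a)^(n+1), L{t^2·e^(2t)} = 2/(s-2)^3, so L{9·t^2·e^(2t)} = 9·2/(s-2)^3 = 18/(s-2)^3

Final answer: 18/(s-2)^3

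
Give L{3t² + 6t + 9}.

L{3t² + 6t + 9} = 3·2/s³ + 6/s² + 9/s = 6/s³ + 6/s² + 9/s

Final answer: 6/s³ + 6/s² + 9/s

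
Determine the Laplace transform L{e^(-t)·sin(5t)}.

L{e^(at)·sin(ωt)} = ω/((s-a)² + ω²), so L{e^(-t)·sin(5t)} = 5/((s+1)² + 25)

Final answer: 5/((s+1)² + 25)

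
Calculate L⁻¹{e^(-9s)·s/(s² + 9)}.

L⁻¹{s/(s² + 9)} = cos(3t). By the time shift theorem, L⁻¹{e^(-as)F(s)} = u(t-a)f(t-a) with a=9, so L⁻¹{e^(-9s)·s/(s² + 9)} = u(t-9)·cos(3(t-9))

Final answer: u(t-9)·cos(3(t-9))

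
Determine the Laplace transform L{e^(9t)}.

L{e^(at)} = 1/(s-a), so L{e^(9t)} = 1/(s-9)

Final answer: 1/(s-9)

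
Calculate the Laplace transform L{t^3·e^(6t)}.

L{t^n·e^(at)} = n!/(s-a)^(n+1), so L{t^3·e^(6t)} = 6/(s-6)^4

Final answer: 6/(s-6)^4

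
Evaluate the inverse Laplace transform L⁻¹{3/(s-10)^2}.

L⁻¹{n!/(s-a)^(n+1)} = t^n·e^(at) with n=1, a=10. So L⁻¹{1/(s-10)^2} = t·e^(10t), and L⁻¹{3/(s-10)^2} = (3/1)·t·e^(10t) = 3·t·e^(10t)

Final answer: 3·t·e^(10t)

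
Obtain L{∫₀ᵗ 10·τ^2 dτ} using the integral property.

L{∫₀ᵗ f(τ)dτ} = F(s)/s with f(t) = 10t^2. F(s) = 20/s^3, so L{∫₀ᵗ 10·τ^2 dτ} = (20/s^3)/s = 20/s^4. (Check: ∫₀ᵗ 10·τ^2 dτ = 10t^3/3.)

Final answer: 20/s^4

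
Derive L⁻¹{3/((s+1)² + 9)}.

Form: b/((s-a)² + b²) → e^(at)sin(bt). With a=-1, b=3

Final answer: e^(-t)·sin(3t)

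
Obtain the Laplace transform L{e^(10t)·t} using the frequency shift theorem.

L{e^(at)·t^n} = n!/(s-a)^(n+1), so L{e^(10t)·t} = 1/(s-10)^2

Final answer: 1/(s-10)^2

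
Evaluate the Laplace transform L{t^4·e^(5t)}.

L{t^n·e^(at)} = n!/(s-a)^(n+1), so L{t^4·e^(5t)} = 24/(s-5)^5

Final answer: 24/(s-5)^5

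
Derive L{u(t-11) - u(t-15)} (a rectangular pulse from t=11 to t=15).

L{u(t-a)} = e^(-as)/s. L{u(t-11) - u(t-15)} = (e^(-11s) - e^(-15s))/s

Final answer: (e^(-11s) - e^(-15s))/s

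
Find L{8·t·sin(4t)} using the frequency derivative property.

L{sin(4t)} = 4/(s² + 16). By L{t·f(t)} = -F'(s): -d/ds[4/(s² + 16)] = -(4)·(-2s)/(s² + 16)² = 8s/(s² + 16)². Then L{8·t·sin(4t)} = 8·8s/(s² + 16)² = 64s/(s² + 16)²

Final answer: 64s/(s² + 16)²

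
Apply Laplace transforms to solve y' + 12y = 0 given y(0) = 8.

L{y'} + 12L{y} = 0. sY - 8 + 12Y = 0. Y(s+12) = 8. Y = 8/(s+12)

Final answer: y(t) = 8e^(-12t)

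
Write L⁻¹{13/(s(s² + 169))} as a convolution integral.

13/(s(s² + 169)) = (1/s)·(13/(s² + 169)) = L{1}·L{sin(13t)}. So f(t) = 1*(sin(13t)) = ∫₀ᵗ sin(13τ) dτ

Final answer: ∫₀ᵗ sin(13τ) dτ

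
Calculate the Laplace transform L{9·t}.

L{t^n} = n!/s^(n+1), so L{t} = 1/s^2. Then L{9·t} = 9·1/s^2 = 9/s^2

Final answer: 9/s^2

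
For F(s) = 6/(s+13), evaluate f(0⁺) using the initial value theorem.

f(0⁺) = lim_{s→∞} s·6/(s+13) = lim_{s→∞} 6s/(s+13) = 6

Final answer: 6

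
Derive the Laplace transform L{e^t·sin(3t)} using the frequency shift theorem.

Frequency shift: L{e^(at)f(t)} = F(s-a). L{e^t·sin(3t)} = 3/((s-1)² + 9)

Final answer: 3/((s-1)² + 9)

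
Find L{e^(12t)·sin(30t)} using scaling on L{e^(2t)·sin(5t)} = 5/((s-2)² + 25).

Scaling with a=6: L{e^(12t)·sin(30t)} = (1/6) · 5/((s/6-2)² + 25). Simplifying: 30/((s-12)² + 900)

Final answer: 30/((s-12)² + 900)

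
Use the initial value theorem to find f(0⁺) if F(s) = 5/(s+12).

f(0⁺) = lim_{s→∞} s·5/(s+12) = lim_{s→∞} 5s/(s+12) = 5

Final answer: 5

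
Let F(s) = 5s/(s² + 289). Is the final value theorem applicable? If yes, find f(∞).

The final value theorem requires all poles of sF(s) in the left half-plane. sF(s) = 5s²/(s² + 289) has poles at s = ±17i (imaginary axis). Theorem does NOT apply (oscillatory system).

Final answer: Not applicable (oscillatory)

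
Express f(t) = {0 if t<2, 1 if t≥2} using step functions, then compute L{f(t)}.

f(t) = u(t-2). L{u(t-2)} = e^(-2s)/s, so L{f(t)} = e^(-2s)/s

Final answer: e^(-2s)/s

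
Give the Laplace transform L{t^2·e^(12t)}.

L{t^n·e^(at)} = n!/(s-a)^(n+1), so L{t^2·e^(12t)} = 2/(s-12)^3

Final answer: 2/(s-12)^3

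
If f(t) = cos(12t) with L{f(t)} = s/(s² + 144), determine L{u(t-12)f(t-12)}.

Time shift theorem: L{u(t-a)f(t-a)} = e^(-as)F(s). Here a=12, F(s) = s/(s² + 144), so L{u(t-12)f(t-12)} = e^(-12s)·s/(s² + 144)

Final answer: e^(-12s)·s/(s² + 144)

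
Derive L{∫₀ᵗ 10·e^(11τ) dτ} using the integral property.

L{∫₀ᵗ f(τ)dτ} = F(s)/s with F(s) = 10/(s-11), so L{∫₀ᵗ 10·e^(11τ) dτ} = 10/(s(s-11))

Final answer: 10/(s(s-11))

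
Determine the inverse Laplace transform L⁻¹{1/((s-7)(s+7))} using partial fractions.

Decompose: A/(s-7) + B/(s+7). A = 1/14, B = -1/14. f(t) = (e^(7t) - e^(-7t))/14

Final answer: (e^(7t) - e^(-7t))/14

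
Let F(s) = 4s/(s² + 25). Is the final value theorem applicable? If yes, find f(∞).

The final value theorem requires all poles of sF(s) in the left half-plane. sF(s) = 4s²/(s² + 25) has poles at s = ±5i (imaginary axis). Theorem does NOT apply (oscillatory system).

Final answer: Not applicable (oscillatory)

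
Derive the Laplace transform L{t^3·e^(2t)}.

L{t^n·e^(at)} = n!/(s-a)^(n+1), so L{t^3·e^(2t)} = 6/(s-2)^4

Final answer: 6/(s-2)^4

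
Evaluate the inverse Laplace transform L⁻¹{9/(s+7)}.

L⁻¹{1/(s-a)} = e^(at), so L⁻¹{1/(s+7)} = e^(-7t), and L⁻¹{9/(s+7)} = 9·e^(-7t)

Final answer: 9·e^(-7t)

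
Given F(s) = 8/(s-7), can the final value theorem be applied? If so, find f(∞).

sF(s) = 8s/(s-7) has a pole at s = 7 in the right half-plane. Theorem does NOT apply (unstable system; f(t) = 8·e^(7t) grows without bound).

Final answer: Not applicable (unstable)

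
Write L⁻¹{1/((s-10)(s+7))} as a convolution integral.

1/((s-10)(s+7)) = (1/(s-10))·(1/(s+7)) = L{e^(10t)}·L{e^(-7t)}. So f(t) = e^(10t)*e^(-7t) = ∫₀ᵗ e^(10τ)·e^(-7(t-τ)) dτ

Final answer: ∫₀ᵗ e^(10τ)·e^(-7(t-τ)) dτ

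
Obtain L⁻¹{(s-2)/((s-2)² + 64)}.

Using frequency shift: L⁻¹{(s-a)/((s-a)² + b²)} = e^(at)cos(bt). Here a=2, b=8

Final answer: e^(2t)·cos(8t)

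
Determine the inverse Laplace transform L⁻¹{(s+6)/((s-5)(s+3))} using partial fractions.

Using partial fractions, f(t) = (11e^(5t) - 3e^(-3t))/8

Final answer: (11e^(5t) - 3e^(-3t))/8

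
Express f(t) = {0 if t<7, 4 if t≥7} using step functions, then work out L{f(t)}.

f(t) = 4·u(t-7). L{u(t-7)} = e^(-7s)/s, so L{f(t)} = 4·e^(-7s)/s

Final answer: 4·e^(-7s)/s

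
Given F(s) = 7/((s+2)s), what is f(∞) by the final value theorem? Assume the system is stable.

f(∞) = lim_{s→0} sF(s) = lim_{s→0} 7/(s+2) = 7/2

Final answer: 7/2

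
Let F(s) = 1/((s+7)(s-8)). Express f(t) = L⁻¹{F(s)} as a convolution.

1/((s+7)(s-8)) = (1/(s+7))·(1/(s-8)) = L{e^(-7t)}·L{e^(8t)}. So f(t) = e^(-7t)*e^(8t) = ∫₀ᵗ e^(-7τ)·e^(8(t-τ)) dτ

Final answer: ∫₀ᵗ e^(-7τ)·e^(8(t-τ)) dτ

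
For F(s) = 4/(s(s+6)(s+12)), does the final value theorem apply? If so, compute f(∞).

Poles of sF(s) = 4/((s+6)(s+12)) are at s = -6 and s = -12, both in the left half-plane. Theorem applies. f(∞) = lim_{s→0} sF(s) = 4/(6·12) = 1/18

Final answer: 1/18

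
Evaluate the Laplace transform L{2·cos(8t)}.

L{cos(ωt)} = s/(s² + ω²), so L{cos(8t)} = s/(s² + 64). Then L{2·cos(8t)} = 2·s/(s² + 64) = 2s/(s² + 64)

Final answer: 2s/(s² + 64)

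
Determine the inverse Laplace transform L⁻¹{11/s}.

L⁻¹{c/s} = c, so L⁻¹{11/s} = 11

Final answer: 11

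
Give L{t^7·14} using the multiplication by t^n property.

L{14} = 14/s. d^1/ds^1[1/s] = -1/s². d^2/ds^2[1/s] = 2/s^3. d^3/ds^3[1/s] = -6/s^4. d^4/ds^4[1/s] = 24/s^5. d^5/ds^5[1/s] = -120/s^6. d^6/ds^6[1/s] = 720/s^7. d^7/ds^7[1/s] = -5040/s^8. So L{t^7} = (-1)^{7}·-5040/s^8 = 5040/s^8. Then L{t^7·14} = 14·5040/s^8 = 70560/s^8

Final answer: 70560/s^8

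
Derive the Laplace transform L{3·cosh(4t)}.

L{cosh(ωt)} = s/(s² - ω²), so L{cosh(4t)} = s/(s² - 16). Then L{3·cosh(4t)} = 3·s/(s² - 16) = 3s/(s² - 16)

Final answer: 3s/(s² - 16)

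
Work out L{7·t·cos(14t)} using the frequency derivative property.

L{cos(14t)} = s/(s² + 196). Derivative: d/ds[s/(s² + 196)] = [(s² + 196) - s·2s]/(s² + 196)² = (196 - s²)/(s² + 196)². So L{t·cos(14t)} = -F'(s) = (s² - 196)/(s² + 196)². Then L{7·t·cos(14t)} = 7·(s² - 196)/(s² + 196)²

Final answer: 7·(s² - 196)/(s² + 196)²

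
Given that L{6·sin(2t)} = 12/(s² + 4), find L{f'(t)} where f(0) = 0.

L{f'(t)} = s·F(s) - f(0) = s·12/(s² + 4) - 0 = 12s/(s² + 4)

Final answer: 12s/(s² + 4)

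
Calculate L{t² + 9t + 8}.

L{t² + 9t + 8} = 2/s³ + 9/s² + 8/s = 2/s³ + 9/s² + 8/s

Final answer: 2/s³ + 9/s² + 8/s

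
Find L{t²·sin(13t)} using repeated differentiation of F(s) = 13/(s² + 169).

F(s) = 13/(s² + 169). F'(s) = -26s/(s² + 169)². F''(s) = -26(169 - 3s²)/(s² + 169)³ = (78s² - 4394)/(s² + 169)³. So L{t²·sin(13t)} = (-1)² F''(s) = (78s² - 4394)/(s² + 169)³

Final answer: (78s² - 4394)/(s² + 169)³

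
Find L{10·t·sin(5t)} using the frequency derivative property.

L{sin(5t)} = 5/(s² + 25). By L{t·f(t)} = -F'(s): -d/ds[5/(s² + 25)] = -(5)·(-2s)/(s² + 25)² = 10s/(s² + 25)². Then L{10·t·sin(5t)} = 10·10s/(s² + 25)² = 100s/(s² + 25)²

Final answer: 100s/(s² + 25)²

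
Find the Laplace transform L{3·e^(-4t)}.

L{e^(at)} = 1/(s-a), so L{e^(-4t)} = 1/(s+4). Then L{3·e^(-4t)} = 3/(s+4)

Final answer: 3/(s+4)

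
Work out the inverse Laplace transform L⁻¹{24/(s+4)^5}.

L⁻¹{n!/(s-a)^(n+1)} = t^n·e^(at), so L⁻¹{24/(s+4)^5} = t^4·e^(-4t)

Final answer: t^4·e^(-4t)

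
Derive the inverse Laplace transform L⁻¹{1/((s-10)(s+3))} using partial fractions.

Decompose: A/(s-10) + B/(s+3). A = 1/13, B = -1/13. f(t) = (e^(10t) - e^(-3t))/13

Final answer: (e^(10t) - e^(-3t))/13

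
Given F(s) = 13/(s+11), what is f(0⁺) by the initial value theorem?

f(0⁺) = lim_{s→∞} s·13/(s+11) = lim_{s→∞} 13s/(s+11) = 13

Final answer: 13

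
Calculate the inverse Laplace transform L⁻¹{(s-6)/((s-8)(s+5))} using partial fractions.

Using partial fractions, f(t) = (2e^(8t) + 11e^(-5t))/13

Final answer: (2e^(8t) + 11e^(-5t))/13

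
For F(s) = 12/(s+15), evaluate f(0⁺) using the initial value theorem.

f(0⁺) = lim_{s→∞} s·12/(s+15) = lim_{s→∞} 12s/(s+15) = 12

Final answer: 12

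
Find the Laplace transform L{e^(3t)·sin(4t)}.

L{e^(at)·sin(ωt)} = ω/((s-a)² + ω²), so L{e^(3t)·sin(4t)} = 4/((s-3)² + 16)

Final answer: 4/((s-3)² + 16)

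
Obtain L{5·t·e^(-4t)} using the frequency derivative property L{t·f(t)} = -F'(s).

L{e^(-4t)} = 1/(s+4). By frequency derivative: L{t·e^(-4t)} = -d/ds[1/(s+4)] = -(-1)/(s+4)² = 1/(s+4)². Then L{5·t·e^(-4t)} = 5·1/(s+4)² = 5/(s+4)²

Final answer: 5/(s+4)²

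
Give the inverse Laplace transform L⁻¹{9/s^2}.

L⁻¹{n!/s^(n+1)} = t^n with n=1. So L⁻¹{1/s^2} = t, and L⁻¹{9/s^2} = (9/1)·t = 9·t

Final answer: 9·t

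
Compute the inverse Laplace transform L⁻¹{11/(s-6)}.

L⁻¹{1/(s-a)} = e^(at), so L⁻¹{1/(s-6)} = e^(6t), and L⁻¹{11/(s-6)} = 11·e^(6t)

Final answer: 11·e^(6t)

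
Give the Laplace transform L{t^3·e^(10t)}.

L{t^n·e^(at)} = n!/(s-a)^(n+1), so L{t^3·e^(10t)} = 6/(s-10)^4

Final answer: 6/(s-10)^4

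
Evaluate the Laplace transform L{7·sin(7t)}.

L{sin(ωt)} = ω/(s² + ω²), so L{sin(7t)} = 7/(s² + 49). Then L{7·sin(7t)} = 7·7/(s² + 49) = 49/(s² + 49)

Final answer: 49/(s² + 49)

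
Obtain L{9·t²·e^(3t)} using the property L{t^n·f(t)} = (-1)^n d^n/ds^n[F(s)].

L{e^(3t)} = 1/(s-3). d/ds[1/(s-3)] = -1/(s-3)². d²/ds²[1/(s-3)] = 2/(s-3)³. So L{t²·e^(3t)} = (-1)² · 2/(s-3)³ = 2/(s-3)³. Then L{9·t²·e^(3t)} = 9·2/(s-3)³ = 18/(s-3)³

Final answer: 18/(s-3)³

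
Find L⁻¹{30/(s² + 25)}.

This is the form c·a/(s² + a²) with a = 5, c = 6. L⁻¹ = 6·sin(5t)

Final answer: 6·sin(5t)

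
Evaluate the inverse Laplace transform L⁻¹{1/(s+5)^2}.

L⁻¹{n!/(s-a)^(n+1)} = t^n·e^(at), so L⁻¹{1/(s+5)^2} = t·e^(-5t)

Final answer: t·e^(-5t)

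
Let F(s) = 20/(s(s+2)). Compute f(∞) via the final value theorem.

f(∞) = lim_{s→0} s·20/(s(s+2)) = lim_{s→0} 20/(s+2) = 20/2 = 10

Final answer: 10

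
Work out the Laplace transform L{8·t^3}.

L{t^n} = n!/s^(n+1), so L{t^3} = 6/s^4. Then L{8·t^3} = 8·6/s^4 = 48/s^4

Final answer: 48/s^4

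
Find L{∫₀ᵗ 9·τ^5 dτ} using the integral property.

L{∫₀ᵗ f(τ)dτ} = F(s)/s with f(t) = 9t^5. F(s) = 1080/s^6, so L{∫₀ᵗ 9·τ^5 dτ} = (1080/s^6)/s = 1080/s^7. (Check: ∫₀ᵗ 9·τ^5 dτ = 9t^6/6.)

Final answer: 1080/s^7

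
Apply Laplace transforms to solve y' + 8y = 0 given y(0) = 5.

L{y'} + 8L{y} = 0. sY - 5 + 8Y = 0. Y(s+8) = 5. Y = 5/(s+8)

Final answer: y(t) = 5e^(-8t)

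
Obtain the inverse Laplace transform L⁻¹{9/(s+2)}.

L⁻¹{1/(s-a)} = e^(at), so L⁻¹{1/(s+2)} = e^(-2t), and L⁻¹{9/(s+2)} = 9·e^(-2t)

Final answer: 9·e^(-2t)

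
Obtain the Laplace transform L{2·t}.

L{t^n} = n!/s^(n+1), so L{t} = 1/s^2. Then L{2·t} = 2·1/s^2 = 2/s^2

Final answer: 2/s^2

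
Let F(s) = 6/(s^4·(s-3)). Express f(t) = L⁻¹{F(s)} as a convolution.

6/(s^4·(s-3)) = (6/s^4)·(1/(s-3)) = L{t^3}·L{e^(3t)}. So f(t) = t^3*e^(3t) = ∫₀ᵗ τ^3·e^(3(t-τ)) dτ

Final answer: ∫₀ᵗ τ^3·e^(3(t-τ)) dτ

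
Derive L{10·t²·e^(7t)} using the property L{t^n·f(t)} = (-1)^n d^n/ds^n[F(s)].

L{e^(7t)} = 1/(s-7). d/ds[1/(s-7)] = -1/(s-7)². d²/ds²[1/(s-7)] = 2/(s-7)³. So L{t²·e^(7t)} = (-1)² · 2/(s-7)³ = 2/(s-7)³. Then L{10·t²·e^(7t)} = 10·2/(s-7)³ = 20/(s-7)³

Final answer: 20/(s-7)³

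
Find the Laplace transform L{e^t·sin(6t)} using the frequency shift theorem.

Frequency shift: L{e^(at)f(t)} = F(s-a). L{e^t·sin(6t)} = 6/((s-1)² + 36)

Final answer: 6/((s-1)² + 36)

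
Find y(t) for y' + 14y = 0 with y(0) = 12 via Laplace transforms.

L{y'} + 14L{y} = 0. sY - 12 + 14Y = 0. Y(s+14) = 12. Y = 12/(s+14)

Final answer: y(t) = 12e^(-14t)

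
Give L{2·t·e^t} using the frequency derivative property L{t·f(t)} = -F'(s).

L{e^t} = 1/(s-1). By frequency derivative: L{t·e^t} = -d/ds[1/(s-1)] = -(-1)/(s-1)² = 1/(s-1)². Then L{2·t·e^t} = 2·1/(s-1)² = 2/(s-1)²

Final answer: 2/(s-1)²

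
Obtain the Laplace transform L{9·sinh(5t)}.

L{sinh(ωt)} = ω/(s² - ω²), so L{sinh(5t)} = 5/(s² - 25). Then L{9·sinh(5t)} = 9·5/(s² - 25) = 45/(s² - 25)

Final answer: 45/(s² - 25)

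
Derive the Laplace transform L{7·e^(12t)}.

L{e^(at)} = 1/(s-a), so L{e^(12t)} = 1/(s-12). Then L{7·e^(12t)} = 7/(s-12)

Final answer: 7/(s-12)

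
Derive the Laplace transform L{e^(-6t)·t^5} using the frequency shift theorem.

L{e^(at)·t^n} = n!/(s-a)^(n+1), so L{e^(-6t)·t^5} = 120/(s+6)^6

Final answer: 120/(s+6)^6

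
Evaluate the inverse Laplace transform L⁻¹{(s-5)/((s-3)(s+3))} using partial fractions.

Using partial fractions, f(t) = (-2e^(3t) + 8e^(-3t))/6

Final answer: (-2e^(3t) + 8e^(-3t))/6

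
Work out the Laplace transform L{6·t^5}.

L{t^n} = n!/s^(n+1), so L{t^5} = 120/s^6. Then L{6·t^5} = 6·120/s^6 = 720/s^6

Final answer: 720/s^6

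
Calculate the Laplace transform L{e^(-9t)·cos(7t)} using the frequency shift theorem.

Frequency shift: L{e^(at)f(t)} = F(s-a). L{e^(-9t)·cos(7t)} = (s+9)/((s+9)² + 49)

Final answer: (s+9)/((s+9)² + 49)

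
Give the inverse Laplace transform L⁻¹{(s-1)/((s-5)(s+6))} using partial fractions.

Using partial fractions, f(t) = (4e^(5t) + 7e^(-6t))/11

Final answer: (4e^(5t) + 7e^(-6t))/11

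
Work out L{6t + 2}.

L{6t + 2} = 6·L{t} + 2·L{1} = 6/s² + 2/s

Final answer: 6/s² + 2/s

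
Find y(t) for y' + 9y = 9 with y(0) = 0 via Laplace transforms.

sY + 9Y = 9/s. Y = 9/(s(s+9)). Partial fractions: Y = 1/s - 1/(s+9)

Final answer: y(t) = (1 - e^(-9t))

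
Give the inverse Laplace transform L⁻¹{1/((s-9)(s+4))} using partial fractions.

Decompose: A/(s-9) + B/(s+4). A = 1/13, B = -1/13. f(t) = (e^(9t) - e^(-4t))/13

Final answer: (e^(9t) - e^(-4t))/13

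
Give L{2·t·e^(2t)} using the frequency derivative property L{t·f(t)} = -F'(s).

L{e^(2t)} = 1/(s-2). By frequency derivative: L{t·e^(2t)} = -d/ds[1/(s-2)] = -(-1)/(s-2)² = 1/(s-2)². Then L{2·t·e^(2t)} = 2·1/(s-2)² = 2/(s-2)²

Final answer: 2/(s-2)²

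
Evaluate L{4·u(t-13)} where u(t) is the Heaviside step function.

L{u(t-a)} = e^(-as)/s. Here a=13, so L{u(t-13)} = e^(-13s)/s, and L{4·u(t-13)} = 4·e^(-13s)/s

Final answer: 4·e^(-13s)/s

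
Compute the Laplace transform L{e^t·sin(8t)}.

L{e^(at)·sin(ωt)} = ω/((s-a)² + ω²), so L{e^t·sin(8t)} = 8/((s-1)² + 64)

Final answer: 8/((s-1)² + 64)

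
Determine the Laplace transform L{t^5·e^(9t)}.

L{t^n·e^(at)} = n!/(s-a)^(n+1), so L{t^5·e^(9t)} = 120/(s-9)^6

Final answer: 120/(s-9)^6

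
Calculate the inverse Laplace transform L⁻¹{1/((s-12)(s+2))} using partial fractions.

Decompose: A/(s-12) + B/(s+2). A = 1/14, B = -1/14. f(t) = (e^(12t) - e^(-2t))/14

Final answer: (e^(12t) - e^(-2t))/14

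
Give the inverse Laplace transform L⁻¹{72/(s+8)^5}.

L⁻¹{n!/(s-a)^(n+1)} = t^n·e^(at) with n=4, a=-8. So L⁻¹{24/(s+8)^5} = t^4·e^(-8t), and L⁻¹{72/(s+8)^5} = (72/24)·t^4·e^(-8t) = 3·t^4·e^(-8t)

Final answer: 3·t^4·e^(-8t)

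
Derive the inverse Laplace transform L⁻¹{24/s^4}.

L⁻¹{n!/s^(n+1)} = t^n with n=3. So L⁻¹{6/s^4} = t^3, and L⁻¹{24/s^4} = (24/6)·t^3 = 4·t^3

Final answer: 4·t^3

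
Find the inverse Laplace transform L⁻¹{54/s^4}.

L⁻¹{n!/s^(n+1)} = t^n with n=3. So L⁻¹{6/s^4} = t^3, and L⁻¹{54/s^4} = (54/6)·t^3 = 9·t^3

Final answer: 9·t^3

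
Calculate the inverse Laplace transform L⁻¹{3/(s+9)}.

L⁻¹{1/(s-a)} = e^(at), so L⁻¹{1/(s+9)} = e^(-9t), and L⁻¹{3/(s+9)} = 3·e^(-9t)

Final answer: 3·e^(-9t)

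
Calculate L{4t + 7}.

L{4t + 7} = 4·L{t} + 7·L{1} = 4/s² + 7/s

Final answer: 4/s² + 7/s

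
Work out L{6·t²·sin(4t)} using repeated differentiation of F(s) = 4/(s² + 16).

F(s) = 4/(s² + 16). F'(s) = -8s/(s² + 16)². F''(s) = -8(16 - 3s²)/(s² + 16)³ = (24s² - 128)/(s² + 16)³. So L{t²·sin(4t)} = (-1)² F''(s) = (24s² - 128)/(s² + 16)³. Then L{6·t²·sin(4t)} = 6·(24s² - 128)/(s² + 16)³ = (144s² - 768)/(s² + 16)³

Final answer: (144s² - 768)/(s² + 16)³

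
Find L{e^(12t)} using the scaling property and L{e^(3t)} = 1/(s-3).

Using L{f(at)} = (1/a)F(s/a) with a=4 and f(t) = e^(3t): L{e^(12t)} = (1/4) · 1/((s/4)-3) = (1/4) · 4/(s-12) = 1/(s-12)

Final answer: 1/(s-12)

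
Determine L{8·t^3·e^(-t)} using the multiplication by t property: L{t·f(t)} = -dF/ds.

Using L{t^n·e^(at)} = n!/(s-a)^(n+1), L{t^3·e^(-t)} = 6/(s+1)^4, so L{8·t^3·e^(-t)} = 8·6/(s+1)^4 = 48/(s+1)^4

Final answer: 48/(s+1)^4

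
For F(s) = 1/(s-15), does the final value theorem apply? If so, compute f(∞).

sF(s) = s/(s-15) has a pole at s = 15 in the right half-plane. Theorem does NOT apply (unstable system; f(t) = e^(15t) grows without bound).

Final answer: Not applicable (unstable)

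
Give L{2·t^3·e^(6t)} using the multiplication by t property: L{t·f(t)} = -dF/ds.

Using L{t^n·e^(at)} = n!/(s-a)^(n+1), L{t^3·e^(6t)} = 6/(s-6)^4, so L{2·t^3·e^(6t)} = 2·6/(s-6)^4 = 12/(s-6)^4

Final answer: 12/(s-6)^4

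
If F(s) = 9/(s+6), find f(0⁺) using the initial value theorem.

f(0⁺) = lim_{s→∞} s·9/(s+6) = lim_{s→∞} 9s/(s+6) = 9

Final answer: 9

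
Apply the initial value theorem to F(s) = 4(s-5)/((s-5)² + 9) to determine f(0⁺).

f(0⁺) = lim_{s→∞} sF(s) = lim_{s→∞} 4s(s-5)/((s-5)² + 9) = 4

Final answer: 4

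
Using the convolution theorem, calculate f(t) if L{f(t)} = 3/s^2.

3/s^2 = (3/s)·(1/s) = L{3}·L{1}. By convolution, f(t) = 3*1 = ∫₀ᵗ 3·1 dτ = 3·t

Final answer: 3·t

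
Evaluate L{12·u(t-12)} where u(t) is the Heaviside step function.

L{u(t-a)} = e^(-as)/s. Here a=12, so L{u(t-12)} = e^(-12s)/s, and L{12·u(t-12)} = 12·e^(-12s)/s

Final answer: 12·e^(-12s)/s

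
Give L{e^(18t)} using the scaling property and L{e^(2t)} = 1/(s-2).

Using L{f(at)} = (1/a)F(s/a) with a=9 and f(t) = e^(2t): L{e^(18t)} = (1/9) · 1/((s/9)-2) = (1/9) · 9/(s-18) = 1/(s-18)

Final answer: 1/(s-18)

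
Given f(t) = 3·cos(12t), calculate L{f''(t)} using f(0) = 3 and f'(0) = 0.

F(s) = 3s/(s² + 144). L{f''(t)} = s²F(s) - sf(0) - f'(0) = 3s³/(s² + 144) - 3s = (3s³ - 3s(s² + 144))/(s² + 144) = -432s/(s² + 144)

Final answer: -432s/(s² + 144)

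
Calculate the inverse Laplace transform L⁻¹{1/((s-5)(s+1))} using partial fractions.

Decompose: A/(s-5) + B/(s+1). A = 1/6, B = -1/6. f(t) = (e^(5t) - e^(-t))/6

Final answer: (e^(5t) - e^(-t))/6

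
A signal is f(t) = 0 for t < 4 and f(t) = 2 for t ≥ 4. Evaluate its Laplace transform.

f(t) = 2·u(t-4). L{u(t-4)} = e^(-4s)/s, so L{f(t)} = 2·e^(-4s)/s

Final answer: 2·e^(-4s)/s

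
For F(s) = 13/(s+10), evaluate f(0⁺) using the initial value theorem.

f(0⁺) = lim_{s→∞} s·13/(s+10) = lim_{s→∞} 13s/(s+10) = 13

Final answer: 13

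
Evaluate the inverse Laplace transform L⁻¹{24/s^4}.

L⁻¹{n!/s^(n+1)} = t^n with n=3. So L⁻¹{6/s^4} = t^3, and L⁻¹{24/s^4} = (24/6)·t^3 = 4·t^3

Final answer: 4·t^3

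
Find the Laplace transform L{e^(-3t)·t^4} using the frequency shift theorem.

L{e^(at)·t^n} = n!/(s-a)^(n+1), so L{e^(-3t)·t^4} = 24/(s+3)^5

Final answer: 24/(s+3)^5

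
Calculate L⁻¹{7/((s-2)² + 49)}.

Form: b/((s-a)² + b²) → e^(at)sin(bt). With a=2, b=7

Final answer: e^(2t)·sin(7t)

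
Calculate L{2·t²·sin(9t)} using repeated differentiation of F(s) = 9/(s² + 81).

F(s) = 9/(s² + 81). F'(s) = -18s/(s² + 81)². F''(s) = -18(81 - 3s²)/(s² + 81)³ = (54s² - 1458)/(s² + 81)³. So L{t²·sin(9t)} = (-1)² F''(s) = (54s² - 1458)/(s² + 81)³. Then L{2·t²·sin(9t)} = 2·(54s² - 1458)/(s² + 81)³ = (108s² - 2916)/(s² + 81)³

Final answer: (108s² - 2916)/(s² + 81)³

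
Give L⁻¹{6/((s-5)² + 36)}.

Form: b/((s-a)² + b²) → e^(at)sin(bt). With a=5, b=6

Final answer: e^(5t)·sin(6t)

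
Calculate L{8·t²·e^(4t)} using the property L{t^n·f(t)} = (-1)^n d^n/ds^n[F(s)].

L{e^(4t)} = 1/(s-4). d/ds[1/(s-4)] = -1/(s-4)². d²/ds²[1/(s-4)] = 2/(s-4)³. So L{t²·e^(4t)} = (-1)² · 2/(s-4)³ = 2/(s-4)³. Then L{8·t²·e^(4t)} = 8·2/(s-4)³ = 16/(s-4)³

Final answer: 16/(s-4)³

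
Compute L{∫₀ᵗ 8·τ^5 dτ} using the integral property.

L{∫₀ᵗ f(τ)dτ} = F(s)/s with f(t) = 8t^5. F(s) = 960/s^6, so L{∫₀ᵗ 8·τ^5 dτ} = (960/s^6)/s = 960/s^7. (Check: ∫₀ᵗ 8·τ^5 dτ = 8t^6/6.)

Final answer: 960/s^7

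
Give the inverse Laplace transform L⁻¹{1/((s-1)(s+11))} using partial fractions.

Decompose: A/(s-1) + B/(s+11). A = 1/12, B = -1/12. f(t) = (e^t - e^(-11t))/12

Final answer: (e^t - e^(-11t))/12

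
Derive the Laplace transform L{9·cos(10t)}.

L{cos(ωt)} = s/(s² + ω²), so L{cos(10t)} = s/(s² + 100). Then L{9·cos(10t)} = 9·s/(s² + 100) = 9s/(s² + 100)

Final answer: 9s/(s² + 100)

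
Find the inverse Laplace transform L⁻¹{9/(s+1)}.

L⁻¹{1/(s-a)} = e^(at), so L⁻¹{1/(s+1)} = e^(-t), and L⁻¹{9/(s+1)} = 9·e^(-t)

Final answer: 9·e^(-t)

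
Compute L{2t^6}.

L{t^n} = n!/s^(n+1). So L{2t^6} = 2·6!/s^7 = 1440/s^7

Final answer: 1440/s^7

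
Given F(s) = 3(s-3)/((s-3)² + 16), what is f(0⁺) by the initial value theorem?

f(0⁺) = lim_{s→∞} sF(s) = lim_{s→∞} 3s(s-3)/((s-3)² + 16) = 3

Final answer: 3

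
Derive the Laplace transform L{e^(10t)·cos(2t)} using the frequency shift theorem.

Frequency shift: L{e^(at)f(t)} = F(s-a). L{e^(10t)·cos(2t)} = (s-10)/((s-10)² + 4)

Final answer: (s-10)/((s-10)² + 4)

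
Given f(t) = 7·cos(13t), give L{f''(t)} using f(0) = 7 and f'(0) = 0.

F(s) = 7s/(s² + 169). L{f''(t)} = s²F(s) - sf(0) - f'(0) = 7s³/(s² + 169) - 7s = (7s³ - 7s(s² + 169))/(s² + 169) = -1183s/(s² + 169)

Final answer: -1183s/(s² + 169)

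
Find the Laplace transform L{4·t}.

L{t^n} = n!/s^(n+1), so L{t} = 1/s^2. Then L{4·t} = 4·1/s^2 = 4/s^2

Final answer: 4/s^2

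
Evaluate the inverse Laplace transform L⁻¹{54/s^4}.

L⁻¹{n!/s^(n+1)} = t^n with n=3. So L⁻¹{6/s^4} = t^3, and L⁻¹{54/s^4} = (54/6)·t^3 = 9·t^3

Final answer: 9·t^3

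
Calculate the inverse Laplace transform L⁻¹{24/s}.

L⁻¹{c/s} = c, so L⁻¹{24/s} = 24

Final answer: 24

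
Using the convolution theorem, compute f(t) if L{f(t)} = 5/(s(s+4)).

5/(s(s+4)) = (5/s)·(1/(s+4)) = L{5}·L{e^(-4t)}. By convolution, f(t) = 5*e^(-4t) = ∫₀ᵗ 5·e^(-4τ) dτ = 5·(1 - e^(-4t))/4

Final answer: 5·(1 - e^(-4t))/4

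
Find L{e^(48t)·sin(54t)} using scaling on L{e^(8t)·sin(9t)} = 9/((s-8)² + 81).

Scaling with a=6: L{e^(48t)·sin(54t)} = (1/6) · 9/((s/6-8)² + 81). Simplifying: 54/((s-48)² + 2916)

Final answer: 54/((s-48)² + 2916)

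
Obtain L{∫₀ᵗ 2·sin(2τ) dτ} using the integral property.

L{∫₀ᵗ f(τ)dτ} = F(s)/s with F(s) = 4/(s² + 4), so the result is (4/(s² + 4))/s = 4/(s(s² + 4))

Final answer: 4/(s(s² + 4))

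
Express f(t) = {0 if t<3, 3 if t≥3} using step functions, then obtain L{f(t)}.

f(t) = 3·u(t-3). L{u(t-3)} = e^(-3s)/s, so L{f(t)} = 3·e^(-3s)/s

Final answer: 3·e^(-3s)/s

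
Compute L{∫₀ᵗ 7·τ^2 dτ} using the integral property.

L{∫₀ᵗ f(τ)dτ} = F(s)/s with f(t) = 7t^2. F(s) = 14/s^3, so L{∫₀ᵗ 7·τ^2 dτ} = (14/s^3)/s = 14/s^4. (Check: ∫₀ᵗ 7·τ^2 dτ = 7t^3/3.)

Final answer: 14/s^4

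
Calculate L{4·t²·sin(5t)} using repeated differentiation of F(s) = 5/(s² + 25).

F(s) = 5/(s² + 25). F'(s) = -10s/(s² + 25)². F''(s) = -10(25 - 3s²)/(s² + 25)³ = (30s² - 250)/(s² + 25)³. So L{t²·sin(5t)} = (-1)² F''(s) = (30s² - 250)/(s² + 25)³. Then L{4·t²·sin(5t)} = 4·(30s² - 250)/(s² + 25)³ = (120s² - 1000)/(s² + 25)³

Final answer: (120s² - 1000)/(s² + 25)³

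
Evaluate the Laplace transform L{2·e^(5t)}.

L{e^(at)} = 1/(s-a), so L{e^(5t)} = 1/(s-5). Then L{2·e^(5t)} = 2/(s-5)

Final answer: 2/(s-5)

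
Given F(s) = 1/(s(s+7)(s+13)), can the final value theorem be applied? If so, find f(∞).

Poles of sF(s) = 1/((s+7)(s+13)) are at s = -7 and s = -13, both in the left half-plane. Theorem applies. f(∞) = lim_{s→0} sF(s) = 1/(7·13) = 1/91

Final answer: 1/91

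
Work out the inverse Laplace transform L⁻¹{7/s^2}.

L⁻¹{n!/s^(n+1)} = t^n with n=1. So L⁻¹{1/s^2} = t, and L⁻¹{7/s^2} = (7/1)·t = 7·t

Final answer: 7·t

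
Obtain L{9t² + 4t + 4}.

L{9t² + 4t + 4} = 9·2/s³ + 4/s² + 4/s = 18/s³ + 4/s² + 4/s

Final answer: 18/s³ + 4/s² + 4/s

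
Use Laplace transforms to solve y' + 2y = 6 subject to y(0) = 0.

sY + 2Y = 6/s. Y = 6/(s(s+2)). Partial fractions: Y = 3/s - 3/(s+2)

Final answer: y(t) = 3(1 - e^(-2t))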